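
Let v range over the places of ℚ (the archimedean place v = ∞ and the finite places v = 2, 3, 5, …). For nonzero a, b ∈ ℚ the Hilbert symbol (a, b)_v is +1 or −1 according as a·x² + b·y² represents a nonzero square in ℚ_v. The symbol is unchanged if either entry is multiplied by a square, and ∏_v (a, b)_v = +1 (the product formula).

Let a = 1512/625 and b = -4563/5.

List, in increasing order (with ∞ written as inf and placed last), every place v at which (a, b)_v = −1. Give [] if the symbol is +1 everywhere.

[5, 7]

Mod squares: a ≡ 42, b ≡ -15. Check v ∈ {∞, 2, 3, 5, 7, 13}.
v=13: a=13^0·(≡4), b=13^2·(≡5) mod 13; (4|13)=+1, (5|13)=-1; (−1)^{0·2·6}·(+1)^2·(-1)^0 = +1.
v=3: a=3^3·(≡2), b=3^3·(≡1) mod 3; (2|3)=-1, (1|3)=+1; (−1)^{3·3·1}·(-1)^3·(+1)^3 = +1.
v=2: v_2(a)=3, v_2(b)=0; units ≡ 5, 1 (mod 8); ε·ε+αω+βω = 0·0+3·0+0·1 ≡ 0  ⇒  (a,b)_2 = +1.
v=∞: 42 > 0 and -15 < 0  ⇒  (a,b)_∞ = +1.
v=7: a=7^1·(≡3), b=7^0·(≡3) mod 7; (3|7)=-1, (3|7)=-1; (−1)^{1·0·3}·(-1)^0·(-1)^1 = -1.
v=5: a=5^-4·(≡2), b=5^-1·(≡2) mod 5; (2|5)=-1, (2|5)=-1; (−1)^{-4·-1·2}·(-1)^-1·(-1)^-4 = -1.
Ram(42, -15) = {5, 7}; no ℚ_5-point on the conic.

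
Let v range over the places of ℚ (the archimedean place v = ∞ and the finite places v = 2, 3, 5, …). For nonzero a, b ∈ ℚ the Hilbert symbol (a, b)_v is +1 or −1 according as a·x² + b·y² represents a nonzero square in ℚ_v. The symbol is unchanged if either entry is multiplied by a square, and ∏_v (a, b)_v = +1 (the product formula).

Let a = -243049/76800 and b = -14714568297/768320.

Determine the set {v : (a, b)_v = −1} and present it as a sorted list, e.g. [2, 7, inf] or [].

Mod squares: a ≡ -3, b ≡ -279565. Check v ∈ {∞, 2, 3, 5, 7, 11, 13, 17, 19, 23, 29}.
v=11: a=11^0·(≡2), b=11^1·(≡2) mod 11; (2|11)=-1, (2|11)=-1; (−1)^{0·1·5}·(-1)^1·(-1)^0 = -1.
v=17: a=17^2·(≡7), b=17^1·(≡6) mod 17; (7|17)=-1, (6|17)=-1; (−1)^{2·1·8}·(-1)^1·(-1)^2 = -1.
v=13: a=13^0·(≡10), b=13^1·(≡1) mod 13; (10|13)=+1, (1|13)=+1; (−1)^{0·1·6}·(+1)^1·(+1)^0 = +1.
v=23: a=23^0·(≡5), b=23^1·(≡18) mod 23; (5|23)=-1, (18|23)=+1; (−1)^{0·1·11}·(-1)^1·(+1)^0 = -1.
v=29: a=29^2·(≡11), b=29^0·(≡28) mod 29; (11|29)=-1, (28|29)=+1; (−1)^{2·0·14}·(-1)^0·(+1)^2 = +1.
v=∞: -3 < 0 and -279565 < 0  ⇒  (a,b)_∞ = -1.
v=19: a=19^0·(≡9), b=19^2·(≡5) mod 19; (9|19)=+1, (5|19)=+1; (−1)^{0·2·9}·(+1)^2·(+1)^0 = +1.
v=2: v_2(a)=-10, v_2(b)=-6; units ≡ 5, 3 (mod 8); ε·ε+αω+βω = 0·1+-10·1+-6·1 ≡ 0  ⇒  (a,b)_2 = +1.
v=5: a=5^-2·(≡3), b=5^-1·(≡2) mod 5; (3|5)=-1, (2|5)=-1; (−1)^{-2·-1·2}·(-1)^-1·(-1)^-2 = -1.
v=7: a=7^0·(≡4), b=7^-4·(≡1) mod 7; (4|7)=+1, (1|7)=+1; (−1)^{0·-4·3}·(+1)^-4·(+1)^0 = +1.
v=3: a=3^-1·(≡2), b=3^6·(≡2) mod 3; (2|3)=-1, (2|3)=-1; (−1)^{-1·6·1}·(-1)^6·(-1)^-1 = -1.
Ram(-3, -279565) = {3, 5, 11, 17, 23, ∞}; no ℚ_3-point on the conic.

[3, 5, 11, 17, 23, inf]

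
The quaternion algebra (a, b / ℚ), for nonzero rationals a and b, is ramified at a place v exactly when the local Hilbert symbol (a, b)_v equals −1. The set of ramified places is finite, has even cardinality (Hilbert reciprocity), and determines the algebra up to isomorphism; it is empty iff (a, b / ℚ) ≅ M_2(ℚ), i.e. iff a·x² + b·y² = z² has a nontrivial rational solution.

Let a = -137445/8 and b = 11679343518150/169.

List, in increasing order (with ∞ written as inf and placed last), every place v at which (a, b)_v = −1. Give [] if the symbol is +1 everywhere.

[2, 3]

Mod squares: a ≡ -5610, b ≡ 374. Check v ∈ {∞, 2, 3, 5, 7, 11, 13, 17}.
v=5: a=5^1·(≡2), b=5^2·(≡4) mod 5; (2|5)=-1, (4|5)=+1; (−1)^{1·2·2}·(-1)^2·(+1)^1 = +1.
v=∞: -5610 < 0 and 374 > 0  ⇒  (a,b)_∞ = +1.
v=2: v_2(a)=-3, v_2(b)=1; units ≡ 3, 3 (mod 8); ε·ε+αω+βω = 1·1+-3·1+1·1 ≡ 1  ⇒  (a,b)_2 = -1.
v=3: a=3^1·(≡2), b=3^6·(≡2) mod 3; (2|3)=-1, (2|3)=-1; (−1)^{1·6·1}·(-1)^6·(-1)^1 = -1.
v=7: a=7^2·(≡2), b=7^2·(≡6) mod 7; (2|7)=+1, (6|7)=-1; (−1)^{2·2·3}·(+1)^2·(-1)^2 = +1.
v=11: a=11^1·(≡7), b=11^3·(≡9) mod 11; (7|11)=-1, (9|11)=+1; (−1)^{1·3·5}·(-1)^3·(+1)^1 = +1.
v=13: a=13^0·(≡7), b=13^-2·(≡9) mod 13; (7|13)=-1, (9|13)=+1; (−1)^{0·-2·6}·(-1)^-2·(+1)^0 = +1.
v=17: a=17^1·(≡3), b=17^3·(≡3) mod 17; (3|17)=-1, (3|17)=-1; (−1)^{1·3·8}·(-1)^3·(-1)^1 = +1.
(-5610, 374 / ℚ) ramifies at {2, 3}: a division algebra.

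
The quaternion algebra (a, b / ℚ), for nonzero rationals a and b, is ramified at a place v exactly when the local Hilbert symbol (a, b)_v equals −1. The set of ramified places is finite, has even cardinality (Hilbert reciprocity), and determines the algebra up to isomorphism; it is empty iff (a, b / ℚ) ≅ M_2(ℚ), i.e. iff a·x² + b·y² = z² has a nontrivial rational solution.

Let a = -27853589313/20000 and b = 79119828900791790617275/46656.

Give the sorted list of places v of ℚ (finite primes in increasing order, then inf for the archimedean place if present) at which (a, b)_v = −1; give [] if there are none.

[43, 53]

Mod squares: a ≡ -3074, b ≡ 66091. Check v ∈ {∞, 2, 3, 5, 7, 11, 29, 43, 53}.
v=5: a=5^-4·(≡1), b=5^2·(≡1) mod 5; (1|5)=+1, (1|5)=+1; (−1)^{-4·2·2}·(+1)^2·(+1)^-4 = +1.
v=11: a=11^2·(≡6), b=11^2·(≡4) mod 11; (6|11)=-1, (4|11)=+1; (−1)^{2·2·5}·(-1)^2·(+1)^2 = +1.
v=∞: -3074 < 0 and 66091 > 0  ⇒  (a,b)_∞ = +1.
v=53: a=53^1·(≡8), b=53^3·(≡7) mod 53; (8|53)=-1, (7|53)=+1; (−1)^{1·3·26}·(-1)^3·(+1)^1 = -1.
v=43: a=43^2·(≡2), b=43^5·(≡8) mod 43; (2|43)=-1, (8|43)=-1; (−1)^{2·5·21}·(-1)^5·(-1)^2 = -1.
v=7: a=7^0·(≡3), b=7^2·(≡1) mod 7; (3|7)=-1, (1|7)=+1; (−1)^{0·2·3}·(-1)^2·(+1)^0 = +1.
v=29: a=29^1·(≡11), b=29^3·(≡8) mod 29; (11|29)=-1, (8|29)=-1; (−1)^{1·3·14}·(-1)^3·(-1)^1 = +1.
v=2: v_2(a)=-5, v_2(b)=-6; units ≡ 7, 3 (mod 8); ε·ε+αω+βω = 1·1+-5·1+-6·0 ≡ 0  ⇒  (a,b)_2 = +1.
v=3: a=3^4·(≡1), b=3^-6·(≡1) mod 3; (1|3)=+1, (1|3)=+1; (−1)^{4·-6·1}·(+1)^-6·(+1)^4 = +1.
Ram(-3074, 66091) = {43, 53}; no ℚ_43-point on the conic.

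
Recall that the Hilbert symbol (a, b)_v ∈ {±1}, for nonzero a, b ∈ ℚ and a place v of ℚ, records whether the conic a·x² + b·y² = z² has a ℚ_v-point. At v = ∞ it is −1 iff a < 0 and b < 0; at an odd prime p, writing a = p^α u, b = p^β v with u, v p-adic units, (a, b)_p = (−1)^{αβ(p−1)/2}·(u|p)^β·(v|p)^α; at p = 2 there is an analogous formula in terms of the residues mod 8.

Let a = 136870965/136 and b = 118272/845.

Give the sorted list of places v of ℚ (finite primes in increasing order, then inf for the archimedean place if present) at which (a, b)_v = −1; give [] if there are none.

[3, 11]

(a, b) ≡ (9690, 2310) mod (ℚ^×)²; places V = {2, 3, 5, 7, 11, 13, 17, 19, ∞}.
(a,b)_∞: sgn(9690)=+, sgn(2310)=+, so +1.
(a,b)_11: α=2, u≡6; β=1, v≡3 (mod 11); (6|11)=-1, (3|11)=+1; sign (−1)^0·-1^1·+1^2 = -1.
(a,b)_5: α=1, u≡3; β=-1, v≡3 (mod 5); (3|5)=-1, (3|5)=-1; sign (−1)^0·-1^-1·-1^1 = +1.
(a,b)_2: α=-3, β=9; u≡5, v≡3 (mod 8); ε(u)ε(v)=0·1, αω(v)=-3·1, βω(u)=9·1; sum ≡ 0  ⇒  +1.
(a,b)_19: α=1, u≡6; β=0, v≡6 (mod 19); (6|19)=+1, (6|19)=+1; sign (−1)^0·+1^0·+1^1 = +1.
(a,b)_7: α=2, u≡4; β=1, v≡1 (mod 7); (4|7)=+1, (1|7)=+1; sign (−1)^0·+1^1·+1^2 = +1.
(a,b)_13: α=0, u≡6; β=-2, v≡10 (mod 13); (6|13)=-1, (10|13)=+1; sign (−1)^0·-1^-2·+1^0 = +1.
(a,b)_3: α=5, u≡2; β=1, v≡2 (mod 3); (2|3)=-1, (2|3)=-1; sign (−1)^1·-1^1·-1^5 = -1.
(a,b)_17: α=-1, u≡9; β=0, v≡13 (mod 17); (9|17)=+1, (13|17)=+1; sign (−1)^0·+1^0·+1^-1 = +1.
(9690, 2310 / ℚ) ramifies at {3, 11}: a division algebra.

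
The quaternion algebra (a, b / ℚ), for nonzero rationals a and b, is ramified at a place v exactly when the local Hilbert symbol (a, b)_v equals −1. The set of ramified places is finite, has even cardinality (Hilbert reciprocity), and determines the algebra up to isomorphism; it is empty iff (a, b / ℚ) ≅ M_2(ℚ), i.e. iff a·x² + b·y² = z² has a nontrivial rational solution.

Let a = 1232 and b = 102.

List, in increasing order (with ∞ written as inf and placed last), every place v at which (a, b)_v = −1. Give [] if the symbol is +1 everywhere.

[2, 3]

(a, b) ≡ (77, 102) mod (ℚ^×)²; places V = {2, 3, 7, 11, 17, ∞}.
(a,b)_11: α=1, u≡2; β=0, v≡3 (mod 11); (2|11)=-1, (3|11)=+1; sign (−1)^0·-1^0·+1^1 = +1.
(a,b)_2: α=4, β=1; u≡5, v≡3 (mod 8); ε(u)ε(v)=0·1, αω(v)=4·1, βω(u)=1·1; sum ≡ 1  ⇒  -1.
(a,b)_17: α=0, u≡8; β=1, v≡6 (mod 17); (8|17)=+1, (6|17)=-1; sign (−1)^0·+1^1·-1^0 = +1.
(a,b)_∞: sgn(77)=+, sgn(102)=+, so +1.
(a,b)_3: α=0, u≡2; β=1, v≡1 (mod 3); (2|3)=-1, (1|3)=+1; sign (−1)^0·-1^1·+1^0 = -1.
(a,b)_7: α=1, u≡1; β=0, v≡4 (mod 7); (1|7)=+1, (4|7)=+1; sign (−1)^0·+1^0·+1^1 = +1.
Ram(77, 102) = {2, 3}; no ℚ_2-point on the conic.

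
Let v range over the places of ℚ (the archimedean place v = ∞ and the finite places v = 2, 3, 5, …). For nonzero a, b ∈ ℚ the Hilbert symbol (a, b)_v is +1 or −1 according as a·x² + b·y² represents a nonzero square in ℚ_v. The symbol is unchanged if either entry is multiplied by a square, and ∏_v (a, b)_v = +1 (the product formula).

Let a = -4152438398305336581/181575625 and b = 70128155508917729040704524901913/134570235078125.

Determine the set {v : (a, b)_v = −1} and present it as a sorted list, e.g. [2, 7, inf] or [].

[]

Mod squares: a ≡ -29, b ≡ 38285. Check v ∈ {∞, 2, 3, 5, 7, 11, 13, 17, 19, 29, 31}.
v=29: a=29^1·(≡6), b=29^2·(≡22) mod 29; (6|29)=+1, (22|29)=+1; (−1)^{1·2·14}·(+1)^2·(+1)^1 = +1.
v=19: a=19^4·(≡17), b=19^7·(≡5) mod 19; (17|19)=+1, (5|19)=+1; (−1)^{4·7·9}·(+1)^7·(+1)^4 = +1.
v=11: a=11^-2·(≡4), b=11^-4·(≡1) mod 11; (4|11)=+1, (1|11)=+1; (−1)^{-2·-4·5}·(+1)^-4·(+1)^-2 = +1.
v=∞: -29 < 0 and 38285 > 0  ⇒  (a,b)_∞ = +1.
v=5: a=5^-4·(≡4), b=5^-7·(≡2) mod 5; (4|5)=+1, (2|5)=-1; (−1)^{-4·-7·2}·(+1)^-7·(-1)^-4 = +1.
v=3: a=3^4·(≡1), b=3^10·(≡2) mod 3; (1|3)=+1, (2|3)=-1; (−1)^{4·10·1}·(+1)^10·(-1)^4 = +1.
v=7: a=7^-4·(≡5), b=7^-6·(≡1) mod 7; (5|7)=-1, (1|7)=+1; (−1)^{-4·-6·3}·(-1)^-6·(+1)^-4 = +1.
v=2: v_2(a)=0, v_2(b)=0; units ≡ 3, 5 (mod 8); ε·ε+αω+βω = 1·0+0·1+0·1 ≡ 0  ⇒  (a,b)_2 = +1.
v=31: a=31^2·(≡16), b=31^3·(≡3) mod 31; (16|31)=+1, (3|31)=-1; (−1)^{2·3·15}·(+1)^3·(-1)^2 = +1.
v=13: a=13^2·(≡4), b=13^3·(≡2) mod 13; (4|13)=+1, (2|13)=-1; (−1)^{2·3·6}·(+1)^3·(-1)^2 = +1.
v=17: a=17^4·(≡12), b=17^6·(≡4) mod 17; (12|17)=-1, (4|17)=+1; (−1)^{4·6·8}·(-1)^6·(+1)^4 = +1.
Every local symbol is +1, so the conic -29·x² + 38285·y² = z² has ℚ_v-points for all v and hence a ℚ-point; (a, b / ℚ) ≅ M_2(ℚ).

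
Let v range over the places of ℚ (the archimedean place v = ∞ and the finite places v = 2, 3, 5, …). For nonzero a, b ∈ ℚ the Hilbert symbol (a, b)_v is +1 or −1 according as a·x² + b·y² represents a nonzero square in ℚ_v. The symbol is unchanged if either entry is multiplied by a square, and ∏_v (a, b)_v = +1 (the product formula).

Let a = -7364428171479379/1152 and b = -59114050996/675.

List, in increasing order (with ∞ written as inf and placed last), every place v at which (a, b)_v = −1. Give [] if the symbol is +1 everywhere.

[7, 13, 43, inf]

Mod squares: a ≡ -182, b ≡ -903. Check v ∈ {∞, 2, 3, 5, 7, 11, 13, 19, 43}.
v=43: a=43^2·(≡42), b=43^1·(≡2) mod 43; (42|43)=-1, (2|43)=-1; (−1)^{2·1·21}·(-1)^1·(-1)^2 = -1.
v=13: a=13^3·(≡12), b=13^2·(≡2) mod 13; (12|13)=+1, (2|13)=-1; (−1)^{3·2·6}·(+1)^2·(-1)^3 = -1.
v=11: a=11^4·(≡4), b=11^2·(≡7) mod 11; (4|11)=+1, (7|11)=-1; (−1)^{4·2·5}·(+1)^2·(-1)^4 = +1.
v=19: a=19^2·(≡10), b=19^0·(≡4) mod 19; (10|19)=-1, (4|19)=+1; (−1)^{2·0·9}·(-1)^0·(+1)^2 = +1.
v=∞: -182 < 0 and -903 < 0  ⇒  (a,b)_∞ = -1.
v=3: a=3^-2·(≡1), b=3^-3·(≡2) mod 3; (1|3)=+1, (2|3)=-1; (−1)^{-2·-3·1}·(+1)^-3·(-1)^-2 = +1.
v=7: a=7^3·(≡4), b=7^5·(≡2) mod 7; (4|7)=+1, (2|7)=+1; (−1)^{3·5·3}·(+1)^5·(+1)^3 = -1.
v=2: v_2(a)=-7, v_2(b)=2; units ≡ 5, 1 (mod 8); ε·ε+αω+βω = 0·0+-7·0+2·1 ≡ 0  ⇒  (a,b)_2 = +1.
v=5: a=5^0·(≡3), b=5^-2·(≡2) mod 5; (3|5)=-1, (2|5)=-1; (−1)^{0·-2·2}·(-1)^-2·(-1)^0 = +1.
(-182, -903 / ℚ) ramifies at {7, 13, 43, ∞}: a division algebra.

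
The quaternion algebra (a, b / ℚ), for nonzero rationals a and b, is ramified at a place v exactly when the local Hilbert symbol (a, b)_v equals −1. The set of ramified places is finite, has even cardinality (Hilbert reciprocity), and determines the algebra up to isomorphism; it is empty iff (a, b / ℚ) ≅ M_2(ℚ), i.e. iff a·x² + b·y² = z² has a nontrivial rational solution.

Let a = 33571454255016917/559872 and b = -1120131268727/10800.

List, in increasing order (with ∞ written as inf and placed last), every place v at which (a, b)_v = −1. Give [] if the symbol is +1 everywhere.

[2, 29]

(a, b) ≡ (60639, -3741) mod (ℚ^×)²; places V = {2, 3, 5, 17, 29, 41, 43, ∞}.
(a,b)_17: α=3, u≡6; β=2, v≡4 (mod 17); (6|17)=-1, (4|17)=+1; sign (−1)^0·-1^2·+1^3 = +1.
(a,b)_41: α=3, u≡26; β=2, v≡33 (mod 41); (26|41)=-1, (33|41)=+1; sign (−1)^0·-1^2·+1^3 = +1.
(a,b)_∞: sgn(60639)=+, sgn(-3741)=−, so +1.
(a,b)_29: α=1, u≡19; β=1, v≡13 (mod 29); (19|29)=-1, (13|29)=+1; sign (−1)^0·-1^1·+1^1 = -1.
(a,b)_3: α=-7, u≡2; β=-3, v≡1 (mod 3); (2|3)=-1, (1|3)=+1; sign (−1)^1·-1^-3·+1^-7 = +1.
(a,b)_2: α=-8, β=-4; u≡7, v≡3 (mod 8); ε(u)ε(v)=1·1, αω(v)=-8·1, βω(u)=-4·0; sum ≡ 1  ⇒  -1.
(a,b)_43: α=4, u≡31; β=3, v≡33 (mod 43); (31|43)=+1, (33|43)=-1; sign (−1)^0·+1^3·-1^4 = +1.
(a,b)_5: α=0, u≡1; β=-2, v≡4 (mod 5); (1|5)=+1, (4|5)=+1; sign (−1)^0·+1^-2·+1^0 = +1.
|Ram(60639, -3741)| = 2, even; anisotropic at {2, 29}.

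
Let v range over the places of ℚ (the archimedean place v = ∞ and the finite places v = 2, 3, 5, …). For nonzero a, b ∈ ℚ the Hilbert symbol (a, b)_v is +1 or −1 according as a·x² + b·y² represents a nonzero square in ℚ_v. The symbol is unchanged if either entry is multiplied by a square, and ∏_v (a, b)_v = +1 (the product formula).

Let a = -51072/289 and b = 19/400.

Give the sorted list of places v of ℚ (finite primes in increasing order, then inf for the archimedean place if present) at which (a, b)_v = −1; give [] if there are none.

(a, b) ≡ (-798, 19) mod (ℚ^×)²; places V = {2, 3, 5, 7, 17, 19, ∞}.
(a,b)_∞: sgn(-798)=−, sgn(19)=+, so +1.
(a,b)_19: α=1, u≡12; β=1, v≡1 (mod 19); (12|19)=-1, (1|19)=+1; sign (−1)^1·-1^1·+1^1 = +1.
(a,b)_2: α=7, β=-4; u≡1, v≡3 (mod 8); ε(u)ε(v)=0·1, αω(v)=7·1, βω(u)=-4·0; sum ≡ 1  ⇒  -1.
(a,b)_17: α=-2, u≡13; β=0, v≡4 (mod 17); (13|17)=+1, (4|17)=+1; sign (−1)^0·+1^0·+1^-2 = +1.
(a,b)_3: α=1, u≡1; β=0, v≡1 (mod 3); (1|3)=+1, (1|3)=+1; sign (−1)^0·+1^0·+1^1 = +1.
(a,b)_7: α=1, u≡6; β=0, v≡5 (mod 7); (6|7)=-1, (5|7)=-1; sign (−1)^0·-1^0·-1^1 = -1.
(a,b)_5: α=0, u≡2; β=-2, v≡4 (mod 5); (2|5)=-1, (4|5)=+1; sign (−1)^0·-1^-2·+1^0 = +1.
|Ram(-798, 19)| = 2, even; anisotropic at {2, 7}.

[2, 7]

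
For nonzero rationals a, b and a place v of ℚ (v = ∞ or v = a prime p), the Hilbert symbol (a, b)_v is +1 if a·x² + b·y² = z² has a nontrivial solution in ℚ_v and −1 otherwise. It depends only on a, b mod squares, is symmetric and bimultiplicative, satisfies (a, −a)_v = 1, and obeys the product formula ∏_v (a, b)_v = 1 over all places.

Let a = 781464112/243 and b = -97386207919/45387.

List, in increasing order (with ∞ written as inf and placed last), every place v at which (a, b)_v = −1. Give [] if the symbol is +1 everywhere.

[11, 47]

Mod squares: a ≡ 867009, b ≡ -66693. Check v ∈ {∞, 2, 3, 7, 11, 13, 23, 41, 43, 47}.
v=∞: 867009 > 0 and -66693 < 0  ⇒  (a,b)_∞ = +1.
v=7: a=7^0·(≡6), b=7^2·(≡3) mod 7; (6|7)=-1, (3|7)=-1; (−1)^{0·2·3}·(-1)^2·(-1)^0 = +1.
v=23: a=23^0·(≡8), b=23^2·(≡7) mod 23; (8|23)=+1, (7|23)=-1; (−1)^{0·2·11}·(+1)^2·(-1)^0 = +1.
v=11: a=11^1·(≡1), b=11^1·(≡5) mod 11; (1|11)=+1, (5|11)=+1; (−1)^{1·1·5}·(+1)^1·(+1)^1 = -1.
v=3: a=3^-5·(≡1), b=3^-3·(≡2) mod 3; (1|3)=+1, (2|3)=-1; (−1)^{-5·-3·1}·(+1)^-3·(-1)^-5 = +1.
v=47: a=47^1·(≡22), b=47^1·(≡31) mod 47; (22|47)=-1, (31|47)=-1; (−1)^{1·1·23}·(-1)^1·(-1)^1 = -1.
v=41: a=41^0·(≡37), b=41^-2·(≡26) mod 41; (37|41)=+1, (26|41)=-1; (−1)^{0·-2·20}·(+1)^-2·(-1)^0 = +1.
v=13: a=13^3·(≡9), b=13^2·(≡10) mod 13; (9|13)=+1, (10|13)=+1; (−1)^{3·2·6}·(+1)^2·(+1)^3 = +1.
v=43: a=43^1·(≡33), b=43^1·(≡38) mod 43; (33|43)=-1, (38|43)=+1; (−1)^{1·1·21}·(-1)^1·(+1)^1 = +1.
v=2: v_2(a)=4, v_2(b)=0; units ≡ 1, 3 (mod 8); ε·ε+αω+βω = 0·1+4·1+0·0 ≡ 0  ⇒  (a,b)_2 = +1.
(867009, -66693 / ℚ) ramifies at {11, 47}: a division algebra.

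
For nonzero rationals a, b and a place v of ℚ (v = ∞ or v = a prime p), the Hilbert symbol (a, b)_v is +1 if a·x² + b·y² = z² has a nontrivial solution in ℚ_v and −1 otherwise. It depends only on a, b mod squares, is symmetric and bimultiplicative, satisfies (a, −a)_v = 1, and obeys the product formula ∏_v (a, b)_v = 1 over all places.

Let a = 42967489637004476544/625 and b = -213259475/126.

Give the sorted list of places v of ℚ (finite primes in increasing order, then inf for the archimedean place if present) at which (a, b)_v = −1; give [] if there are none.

(a, b) ≡ (34034, -986986) mod (ℚ^×)²; places V = {2, 3, 5, 7, 11, 13, 17, 29, ∞}.
(a,b)_11: α=3, u≡3; β=3, v≡9 (mod 11); (3|11)=+1, (9|11)=+1; sign (−1)^1·+1^3·+1^3 = -1.
(a,b)_13: α=3, u≡11; β=1, v≡11 (mod 13); (11|13)=-1, (11|13)=-1; sign (−1)^0·-1^1·-1^3 = +1.
(a,b)_2: α=7, β=-1; u≡1, v≡3 (mod 8); ε(u)ε(v)=0·1, αω(v)=7·1, βω(u)=-1·0; sum ≡ 1  ⇒  -1.
(a,b)_∞: sgn(34034)=+, sgn(-986986)=−, so +1.
(a,b)_3: α=4, u≡2; β=-2, v≡2 (mod 3); (2|3)=-1, (2|3)=-1; sign (−1)^0·-1^-2·-1^4 = +1.
(a,b)_5: α=-4, u≡4; β=2, v≡1 (mod 5); (4|5)=+1, (1|5)=+1; sign (−1)^0·+1^2·+1^-4 = +1.
(a,b)_7: α=3, u≡4; β=-1, v≡3 (mod 7); (4|7)=+1, (3|7)=-1; sign (−1)^1·+1^-1·-1^3 = +1.
(a,b)_17: α=3, u≡2; β=1, v≡12 (mod 17); (2|17)=+1, (12|17)=-1; sign (−1)^0·+1^1·-1^3 = -1.
(a,b)_29: α=2, u≡15; β=1, v≡19 (mod 29); (15|29)=-1, (19|29)=-1; sign (−1)^0·-1^1·-1^2 = -1.
Ram(34034, -986986) = {2, 11, 17, 29}; no ℚ_2-point on the conic.

[2, 11, 17, 29]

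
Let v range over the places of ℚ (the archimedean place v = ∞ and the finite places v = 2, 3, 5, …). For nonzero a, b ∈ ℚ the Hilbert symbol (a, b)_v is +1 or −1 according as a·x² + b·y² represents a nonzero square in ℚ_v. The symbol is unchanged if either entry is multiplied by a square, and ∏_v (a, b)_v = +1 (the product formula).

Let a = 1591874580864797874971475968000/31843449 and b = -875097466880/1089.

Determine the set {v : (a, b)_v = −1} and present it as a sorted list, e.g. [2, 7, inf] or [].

Mod squares: a ≡ 2030, b ≡ -5056730. Check v ∈ {∞, 2, 3, 5, 7, 11, 13, 19, 29, 47, 53}.
v=19: a=19^-2·(≡5), b=19^0·(≡4) mod 19; (5|19)=+1, (4|19)=+1; (−1)^{-2·0·9}·(+1)^0·(+1)^-2 = +1.
v=7: a=7^3·(≡6), b=7^1·(≡5) mod 7; (6|7)=-1, (5|7)=-1; (−1)^{3·1·3}·(-1)^1·(-1)^3 = -1.
v=5: a=5^3·(≡1), b=5^1·(≡1) mod 5; (1|5)=+1, (1|5)=+1; (−1)^{3·1·2}·(+1)^1·(+1)^3 = +1.
v=11: a=11^-2·(≡10), b=11^-2·(≡5) mod 11; (10|11)=-1, (5|11)=+1; (−1)^{-2·-2·5}·(-1)^-2·(+1)^-2 = +1.
v=53: a=53^2·(≡38), b=53^1·(≡9) mod 53; (38|53)=+1, (9|53)=+1; (−1)^{2·1·26}·(+1)^1·(+1)^2 = +1.
v=∞: 2030 > 0 and -5056730 < 0  ⇒  (a,b)_∞ = +1.
v=2: v_2(a)=33, v_2(b)=11; units ≡ 7, 3 (mod 8); ε·ε+αω+βω = 1·1+33·1+11·0 ≡ 0  ⇒  (a,b)_2 = +1.
v=13: a=13^4·(≡8), b=13^2·(≡10) mod 13; (8|13)=-1, (10|13)=+1; (−1)^{4·2·6}·(-1)^2·(+1)^4 = +1.
v=29: a=29^3·(≡12), b=29^1·(≡22) mod 29; (12|29)=-1, (22|29)=+1; (−1)^{3·1·14}·(-1)^1·(+1)^3 = -1.
v=3: a=3^-6·(≡2), b=3^-2·(≡1) mod 3; (2|3)=-1, (1|3)=+1; (−1)^{-6·-2·1}·(-1)^-2·(+1)^-6 = +1.
v=47: a=47^2·(≡14), b=47^1·(≡10) mod 47; (14|47)=+1, (10|47)=-1; (−1)^{2·1·23}·(+1)^1·(-1)^2 = +1.
|Ram(2030, -5056730)| = 2, even; anisotropic at {7, 29}.

[7, 29]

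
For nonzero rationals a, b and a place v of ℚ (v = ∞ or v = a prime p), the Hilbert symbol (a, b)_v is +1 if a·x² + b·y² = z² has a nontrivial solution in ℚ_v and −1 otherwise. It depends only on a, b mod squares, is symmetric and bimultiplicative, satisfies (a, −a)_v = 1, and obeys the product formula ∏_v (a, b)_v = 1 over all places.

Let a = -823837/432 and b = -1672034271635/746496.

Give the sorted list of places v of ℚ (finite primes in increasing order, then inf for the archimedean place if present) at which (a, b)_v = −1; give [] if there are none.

Mod squares: a ≡ -50439, b ≡ -35. Check v ∈ {∞, 2, 3, 5, 7, 13, 17, 23, 43}.
v=3: a=3^-3·(≡2), b=3^-6·(≡1) mod 3; (2|3)=-1, (1|3)=+1; (−1)^{-3·-6·1}·(-1)^-6·(+1)^-3 = +1.
v=5: a=5^0·(≡4), b=5^1·(≡3) mod 5; (4|5)=+1, (3|5)=-1; (−1)^{0·1·2}·(+1)^1·(-1)^0 = +1.
v=13: a=13^0·(≡4), b=13^2·(≡9) mod 13; (4|13)=+1, (9|13)=+1; (−1)^{0·2·6}·(+1)^2·(+1)^0 = +1.
v=17: a=17^1·(≡13), b=17^2·(≡1) mod 17; (13|17)=+1, (1|17)=+1; (−1)^{1·2·8}·(+1)^2·(+1)^1 = +1.
v=2: v_2(a)=-4, v_2(b)=-10; units ≡ 1, 5 (mod 8); ε·ε+αω+βω = 0·0+-4·1+-10·0 ≡ 0  ⇒  (a,b)_2 = +1.
v=7: a=7^2·(≡3), b=7^1·(≡1) mod 7; (3|7)=-1, (1|7)=+1; (−1)^{2·1·3}·(-1)^1·(+1)^2 = -1.
v=∞: -50439 < 0 and -35 < 0  ⇒  (a,b)_∞ = -1.
v=23: a=23^1·(≡20), b=23^2·(≡22) mod 23; (20|23)=-1, (22|23)=-1; (−1)^{1·2·11}·(-1)^2·(-1)^1 = -1.
v=43: a=43^1·(≡31), b=43^2·(≡19) mod 43; (31|43)=+1, (19|43)=-1; (−1)^{1·2·21}·(+1)^2·(-1)^1 = -1.
Ram(-50439, -35) = {7, 23, 43, ∞}; no ℚ_7-point on the conic.

[7, 23, 43, inf]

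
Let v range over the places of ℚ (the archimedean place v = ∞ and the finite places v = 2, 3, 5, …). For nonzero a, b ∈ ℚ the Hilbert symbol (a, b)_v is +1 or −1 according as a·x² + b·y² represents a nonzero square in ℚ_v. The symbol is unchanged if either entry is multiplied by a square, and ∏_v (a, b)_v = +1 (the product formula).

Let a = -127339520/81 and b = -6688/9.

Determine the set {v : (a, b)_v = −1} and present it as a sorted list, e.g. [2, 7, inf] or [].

(a, b) ≡ (-124355, -418) mod (ℚ^×)²; places V = {2, 3, 5, 7, 11, 17, 19, ∞}.
(a,b)_7: α=1, u≡4; β=0, v≡2 (mod 7); (4|7)=+1, (2|7)=+1; sign (−1)^0·+1^0·+1^1 = +1.
(a,b)_19: α=1, u≡15; β=1, v≡1 (mod 19); (15|19)=-1, (1|19)=+1; sign (−1)^1·-1^1·+1^1 = +1.
(a,b)_5: α=1, u≡1; β=0, v≡3 (mod 5); (1|5)=+1, (3|5)=-1; sign (−1)^0·+1^0·-1^1 = -1.
(a,b)_2: α=10, β=5; u≡5, v≡7 (mod 8); ε(u)ε(v)=0·1, αω(v)=10·0, βω(u)=5·1; sum ≡ 1  ⇒  -1.
(a,b)_∞: sgn(-124355)=−, sgn(-418)=−, so -1.
(a,b)_11: α=1, u≡9; β=1, v≡7 (mod 11); (9|11)=+1, (7|11)=-1; sign (−1)^1·+1^1·-1^1 = +1.
(a,b)_17: α=1, u≡5; β=0, v≡3 (mod 17); (5|17)=-1, (3|17)=-1; sign (−1)^0·-1^0·-1^1 = -1.
(a,b)_3: α=-4, u≡1; β=-2, v≡2 (mod 3); (1|3)=+1, (2|3)=-1; sign (−1)^0·+1^-2·-1^-4 = +1.
Ram(-124355, -418) = {2, 5, 17, ∞}; no ℚ_2-point on the conic.

[2, 5, 17, inf]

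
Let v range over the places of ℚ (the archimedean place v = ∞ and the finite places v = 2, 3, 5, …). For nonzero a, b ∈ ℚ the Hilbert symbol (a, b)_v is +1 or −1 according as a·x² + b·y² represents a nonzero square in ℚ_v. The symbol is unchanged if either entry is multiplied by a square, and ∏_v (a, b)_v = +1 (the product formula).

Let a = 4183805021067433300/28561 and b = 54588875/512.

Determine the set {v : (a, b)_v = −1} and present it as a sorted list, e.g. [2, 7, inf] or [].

Mod squares: a ≡ 37, b ≡ 3190. Check v ∈ {∞, 2, 5, 7, 11, 13, 29, 37}.
v=∞: 37 > 0 and 3190 > 0  ⇒  (a,b)_∞ = +1.
v=37: a=37^5·(≡30), b=37^2·(≡8) mod 37; (30|37)=+1, (8|37)=-1; (−1)^{5·2·18}·(+1)^2·(-1)^5 = -1.
v=11: a=11^4·(≡5), b=11^1·(≡5) mod 11; (5|11)=+1, (5|11)=+1; (−1)^{4·1·5}·(+1)^1·(+1)^4 = +1.
v=7: a=7^2·(≡4), b=7^0·(≡5) mod 7; (4|7)=+1, (5|7)=-1; (−1)^{2·0·3}·(+1)^0·(-1)^2 = +1.
v=5: a=5^2·(≡2), b=5^3·(≡3) mod 5; (2|5)=-1, (3|5)=-1; (−1)^{2·3·2}·(-1)^3·(-1)^2 = -1.
v=29: a=29^2·(≡2), b=29^1·(≡16) mod 29; (2|29)=-1, (16|29)=+1; (−1)^{2·1·14}·(-1)^1·(+1)^2 = -1.
v=13: a=13^-4·(≡6), b=13^0·(≡11) mod 13; (6|13)=-1, (11|13)=-1; (−1)^{-4·0·6}·(-1)^0·(-1)^-4 = +1.
v=2: v_2(a)=2, v_2(b)=-9; units ≡ 5, 3 (mod 8); ε·ε+αω+βω = 0·1+2·1+-9·1 ≡ 1  ⇒  (a,b)_2 = -1.
Ram(37, 3190) = {2, 5, 29, 37}; no ℚ_2-point on the conic.

[2, 5, 29, 37]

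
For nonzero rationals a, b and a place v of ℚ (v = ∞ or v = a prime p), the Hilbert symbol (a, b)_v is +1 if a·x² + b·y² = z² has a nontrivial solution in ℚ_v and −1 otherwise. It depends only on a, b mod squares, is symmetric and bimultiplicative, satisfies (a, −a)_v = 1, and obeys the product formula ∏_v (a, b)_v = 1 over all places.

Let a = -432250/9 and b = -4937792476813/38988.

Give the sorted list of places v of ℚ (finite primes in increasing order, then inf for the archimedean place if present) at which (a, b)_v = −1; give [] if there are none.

[3, 7, 19, inf]

(a, b) ≡ (-17290, -1479) mod (ℚ^×)²; places V = {2, 3, 5, 7, 13, 17, 19, 29, ∞}.
(a,b)_17: α=0, u≡1; β=3, v≡13 (mod 17); (1|17)=+1, (13|17)=+1; sign (−1)^0·+1^3·+1^0 = +1.
(a,b)_19: α=1, u≡14; β=-2, v≡13 (mod 19); (14|19)=-1, (13|19)=-1; sign (−1)^0·-1^-2·-1^1 = -1.
(a,b)_∞: sgn(-17290)=−, sgn(-1479)=−, so -1.
(a,b)_13: α=1, u≡12; β=0, v≡12 (mod 13); (12|13)=+1, (12|13)=+1; sign (−1)^0·+1^0·+1^1 = +1.
(a,b)_29: α=0, u≡22; β=5, v≡9 (mod 29); (22|29)=+1, (9|29)=+1; sign (−1)^0·+1^5·+1^0 = +1.
(a,b)_5: α=3, u≡3; β=0, v≡4 (mod 5); (3|5)=-1, (4|5)=+1; sign (−1)^0·-1^0·+1^3 = +1.
(a,b)_7: α=1, u≡2; β=2, v≡3 (mod 7); (2|7)=+1, (3|7)=-1; sign (−1)^0·+1^2·-1^1 = -1.
(a,b)_2: α=1, β=-2; u≡3, v≡1 (mod 8); ε(u)ε(v)=1·0, αω(v)=1·0, βω(u)=-2·1; sum ≡ 0  ⇒  +1.
(a,b)_3: α=-2, u≡2; β=-3, v≡2 (mod 3); (2|3)=-1, (2|3)=-1; sign (−1)^0·-1^-3·-1^-2 = -1.
(-17290, -1479 / ℚ) ramifies at {3, 7, 19, ∞}: a division algebra.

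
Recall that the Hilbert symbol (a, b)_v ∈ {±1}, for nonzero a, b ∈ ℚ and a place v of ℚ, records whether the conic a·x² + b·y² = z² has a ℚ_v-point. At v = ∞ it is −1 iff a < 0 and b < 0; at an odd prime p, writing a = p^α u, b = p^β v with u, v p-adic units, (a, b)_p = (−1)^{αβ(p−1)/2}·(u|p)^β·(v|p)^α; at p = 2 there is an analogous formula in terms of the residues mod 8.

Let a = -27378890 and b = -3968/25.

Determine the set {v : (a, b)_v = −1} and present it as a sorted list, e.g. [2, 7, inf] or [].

[2, 5, 31, inf]

Mod squares: a ≡ -28490, b ≡ -62. Check v ∈ {∞, 2, 5, 7, 11, 31, 37}.
v=7: a=7^1·(≡1), b=7^0·(≡2) mod 7; (1|7)=+1, (2|7)=+1; (−1)^{1·0·3}·(+1)^0·(+1)^1 = +1.
v=2: v_2(a)=1, v_2(b)=7; units ≡ 3, 1 (mod 8); ε·ε+αω+βω = 1·0+1·0+7·1 ≡ 1  ⇒  (a,b)_2 = -1.
v=31: a=31^2·(≡30), b=31^1·(≡11) mod 31; (30|31)=-1, (11|31)=-1; (−1)^{2·1·15}·(-1)^1·(-1)^2 = -1.
v=∞: -28490 < 0 and -62 < 0  ⇒  (a,b)_∞ = -1.
v=37: a=37^1·(≡30), b=37^0·(≡10) mod 37; (30|37)=+1, (10|37)=+1; (−1)^{1·0·18}·(+1)^0·(+1)^1 = +1.
v=11: a=11^1·(≡2), b=11^0·(≡1) mod 11; (2|11)=-1, (1|11)=+1; (−1)^{1·0·5}·(-1)^0·(+1)^1 = +1.
v=5: a=5^1·(≡2), b=5^-2·(≡2) mod 5; (2|5)=-1, (2|5)=-1; (−1)^{1·-2·2}·(-1)^-2·(-1)^1 = -1.
(-28490, -62 / ℚ) ramifies at {2, 5, 31, ∞}: a division algebra.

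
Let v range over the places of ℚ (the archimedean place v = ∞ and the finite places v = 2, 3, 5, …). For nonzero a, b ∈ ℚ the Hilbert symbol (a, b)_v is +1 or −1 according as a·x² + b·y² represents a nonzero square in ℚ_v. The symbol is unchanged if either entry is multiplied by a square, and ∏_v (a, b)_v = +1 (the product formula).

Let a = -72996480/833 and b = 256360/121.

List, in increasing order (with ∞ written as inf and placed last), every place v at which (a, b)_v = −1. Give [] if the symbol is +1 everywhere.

[13, 17, 19, 29]

Mod squares: a ≡ -2154410, b ≡ 64090. Check v ∈ {∞, 2, 3, 5, 7, 11, 13, 17, 19, 23, 29}.
v=13: a=13^0·(≡2), b=13^1·(≡3) mod 13; (2|13)=-1, (3|13)=+1; (−1)^{0·1·6}·(-1)^1·(+1)^0 = -1.
v=23: a=23^1·(≡2), b=23^0·(≡8) mod 23; (2|23)=+1, (8|23)=+1; (−1)^{1·0·11}·(+1)^0·(+1)^1 = +1.
v=5: a=5^1·(≡3), b=5^1·(≡2) mod 5; (3|5)=-1, (2|5)=-1; (−1)^{1·1·2}·(-1)^1·(-1)^1 = +1.
v=3: a=3^2·(≡1), b=3^0·(≡1) mod 3; (1|3)=+1, (1|3)=+1; (−1)^{2·0·1}·(+1)^0·(+1)^2 = +1.
v=2: v_2(a)=7, v_2(b)=3; units ≡ 3, 5 (mod 8); ε·ε+αω+βω = 1·0+7·1+3·1 ≡ 0  ⇒  (a,b)_2 = +1.
v=17: a=17^-1·(≡5), b=17^1·(≡9) mod 17; (5|17)=-1, (9|17)=+1; (−1)^{-1·1·8}·(-1)^1·(+1)^-1 = -1.
v=7: a=7^-2·(≡1), b=7^0·(≡3) mod 7; (1|7)=+1, (3|7)=-1; (−1)^{-2·0·3}·(+1)^0·(-1)^-2 = +1.
v=11: a=11^0·(≡6), b=11^-2·(≡5) mod 11; (6|11)=-1, (5|11)=+1; (−1)^{0·-2·5}·(-1)^-2·(+1)^0 = +1.
v=∞: -2154410 < 0 and 64090 > 0  ⇒  (a,b)_∞ = +1.
v=19: a=19^1·(≡2), b=19^0·(≡18) mod 19; (2|19)=-1, (18|19)=-1; (−1)^{1·0·9}·(-1)^0·(-1)^1 = -1.
v=29: a=29^1·(≡19), b=29^1·(≡28) mod 29; (19|29)=-1, (28|29)=+1; (−1)^{1·1·14}·(-1)^1·(+1)^1 = -1.
(-2154410, 64090 / ℚ) ramifies at {13, 17, 19, 29}: a division algebra.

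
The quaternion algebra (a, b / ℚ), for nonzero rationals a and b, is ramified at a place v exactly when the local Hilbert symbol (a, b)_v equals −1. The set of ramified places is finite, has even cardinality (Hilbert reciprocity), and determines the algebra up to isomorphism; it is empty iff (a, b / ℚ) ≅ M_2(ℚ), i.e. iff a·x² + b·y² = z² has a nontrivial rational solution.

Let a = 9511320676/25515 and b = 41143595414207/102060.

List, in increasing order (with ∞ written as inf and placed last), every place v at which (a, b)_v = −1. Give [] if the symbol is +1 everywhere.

[5, 11]

(a, b) ≡ (35, 5005) mod (ℚ^×)²; places V = {2, 3, 5, 7, 11, 13, 31, ∞}.
(a,b)_2: α=2, β=-2; u≡3, v≡5 (mod 8); ε(u)ε(v)=1·0, αω(v)=2·1, βω(u)=-2·1; sum ≡ 0  ⇒  +1.
(a,b)_∞: sgn(35)=+, sgn(5005)=+, so +1.
(a,b)_5: α=-1, u≡2; β=-1, v≡1 (mod 5); (2|5)=-1, (1|5)=+1; sign (−1)^0·-1^-1·+1^-1 = -1.
(a,b)_3: α=-6, u≡2; β=-6, v≡1 (mod 3); (2|3)=-1, (1|3)=+1; sign (−1)^0·-1^-6·+1^-6 = +1.
(a,b)_7: α=-1, u≡5; β=-1, v≡1 (mod 7); (5|7)=-1, (1|7)=+1; sign (−1)^1·-1^-1·+1^-1 = +1.
(a,b)_31: α=2, u≡4; β=2, v≡9 (mod 31); (4|31)=+1, (9|31)=+1; sign (−1)^0·+1^2·+1^2 = +1.
(a,b)_13: α=2, u≡3; β=3, v≡5 (mod 13); (3|13)=+1, (5|13)=-1; sign (−1)^0·+1^3·-1^2 = +1.
(a,b)_11: α=4, u≡7; β=7, v≡5 (mod 11); (7|11)=-1, (5|11)=+1; sign (−1)^0·-1^7·+1^4 = -1.
Ram(35, 5005) = {5, 11}; no ℚ_5-point on the conic.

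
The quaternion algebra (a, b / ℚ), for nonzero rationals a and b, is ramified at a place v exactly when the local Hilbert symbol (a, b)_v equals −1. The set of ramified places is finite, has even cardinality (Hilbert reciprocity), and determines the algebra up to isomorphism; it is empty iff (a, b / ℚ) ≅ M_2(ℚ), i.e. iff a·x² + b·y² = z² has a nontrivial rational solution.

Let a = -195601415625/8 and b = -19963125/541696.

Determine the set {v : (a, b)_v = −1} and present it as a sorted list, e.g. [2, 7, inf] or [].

[3, inf]

(a, b) ≡ (-11730, -21) mod (ℚ^×)²; places V = {2, 3, 5, 7, 11, 13, 17, 23, ∞}.
(a,b)_17: α=1, u≡12; β=0, v≡16 (mod 17); (12|17)=-1, (16|17)=+1; sign (−1)^0·-1^0·+1^1 = +1.
(a,b)_23: α=1, u≡22; β=-2, v≡2 (mod 23); (22|23)=-1, (2|23)=+1; sign (−1)^0·-1^-2·+1^1 = +1.
(a,b)_7: α=2, u≡1; β=1, v≡2 (mod 7); (1|7)=+1, (2|7)=+1; sign (−1)^0·+1^1·+1^2 = +1.
(a,b)_3: α=3, u≡2; β=3, v≡2 (mod 3); (2|3)=-1, (2|3)=-1; sign (−1)^1·-1^3·-1^3 = -1.
(a,b)_2: α=-3, β=-10; u≡7, v≡3 (mod 8); ε(u)ε(v)=1·1, αω(v)=-3·1, βω(u)=-10·0; sum ≡ 0  ⇒  +1.
(a,b)_∞: sgn(-11730)=−, sgn(-21)=−, so -1.
(a,b)_5: α=5, u≡4; β=4, v≡4 (mod 5); (4|5)=+1, (4|5)=+1; sign (−1)^0·+1^4·+1^5 = +1.
(a,b)_11: α=2, u≡6; β=0, v≡5 (mod 11); (6|11)=-1, (5|11)=+1; sign (−1)^0·-1^0·+1^2 = +1.
(a,b)_13: α=0, u≡1; β=2, v≡7 (mod 13); (1|13)=+1, (7|13)=-1; sign (−1)^0·+1^2·-1^0 = +1.
|Ram(-11730, -21)| = 2, even; anisotropic at {3, ∞}.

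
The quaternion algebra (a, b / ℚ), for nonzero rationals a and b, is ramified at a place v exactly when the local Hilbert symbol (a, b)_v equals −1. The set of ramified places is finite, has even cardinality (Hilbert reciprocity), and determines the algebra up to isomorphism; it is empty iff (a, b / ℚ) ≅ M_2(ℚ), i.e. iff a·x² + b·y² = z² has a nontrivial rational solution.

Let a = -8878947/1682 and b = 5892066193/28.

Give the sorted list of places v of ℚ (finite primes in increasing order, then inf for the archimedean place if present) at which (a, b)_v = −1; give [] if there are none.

[7, 13, 19, 23]

(a, b) ≡ (-1254, 676039) mod (ℚ^×)²; places V = {2, 3, 7, 11, 13, 17, 19, 23, 29, ∞}.
(a,b)_2: α=-1, β=-2; u≡5, v≡7 (mod 8); ε(u)ε(v)=0·1, αω(v)=-1·0, βω(u)=-2·1; sum ≡ 0  ⇒  +1.
(a,b)_29: α=-2, u≡6; β=0, v≡20 (mod 29); (6|29)=+1, (20|29)=+1; sign (−1)^0·+1^0·+1^-2 = +1.
(a,b)_17: α=2, u≡4; β=1, v≡2 (mod 17); (4|17)=+1, (2|17)=+1; sign (−1)^0·+1^1·+1^2 = +1.
(a,b)_23: α=0, u≡14; β=1, v≡20 (mod 23); (14|23)=-1, (20|23)=-1; sign (−1)^0·-1^1·-1^0 = -1.
(a,b)_7: α=2, u≡3; β=-1, v≡5 (mod 7); (3|7)=-1, (5|7)=-1; sign (−1)^0·-1^-1·-1^2 = -1.
(a,b)_13: α=0, u≡8; β=3, v≡4 (mod 13); (8|13)=-1, (4|13)=+1; sign (−1)^0·-1^3·+1^0 = -1.
(a,b)_3: α=1, u≡2; β=0, v≡1 (mod 3); (2|3)=-1, (1|3)=+1; sign (−1)^0·-1^0·+1^1 = +1.
(a,b)_19: α=1, u≡3; β=3, v≡2 (mod 19); (3|19)=-1, (2|19)=-1; sign (−1)^1·-1^3·-1^1 = -1.
(a,b)_∞: sgn(-1254)=−, sgn(676039)=+, so +1.
(a,b)_11: α=1, u≡8; β=0, v≡4 (mod 11); (8|11)=-1, (4|11)=+1; sign (−1)^0·-1^0·+1^1 = +1.
Ram(-1254, 676039) = {7, 13, 19, 23}; no ℚ_7-point on the conic.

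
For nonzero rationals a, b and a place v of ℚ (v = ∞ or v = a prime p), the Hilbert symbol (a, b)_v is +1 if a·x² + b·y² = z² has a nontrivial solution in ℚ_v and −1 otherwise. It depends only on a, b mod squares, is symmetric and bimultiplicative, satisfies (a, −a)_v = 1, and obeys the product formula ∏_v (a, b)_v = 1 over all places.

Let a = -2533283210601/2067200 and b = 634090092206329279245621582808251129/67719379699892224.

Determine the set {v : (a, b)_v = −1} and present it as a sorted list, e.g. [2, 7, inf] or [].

[11, 23]

(a, b) ≡ (-1062347, 62491) mod (ℚ^×)²; places V = {2, 3, 5, 7, 11, 13, 17, 19, 23, 29, ∞}.
(a,b)_23: α=1, u≡8; β=3, v≡12 (mod 23); (8|23)=+1, (12|23)=+1; sign (−1)^1·+1^3·+1^1 = -1.
(a,b)_11: α=3, u≡4; β=7, v≡1 (mod 11); (4|11)=+1, (1|11)=+1; sign (−1)^1·+1^7·+1^3 = -1.
(a,b)_7: α=0, u≡2; β=2, v≡4 (mod 7); (2|7)=+1, (4|7)=+1; sign (−1)^0·+1^2·+1^0 = +1.
(a,b)_13: α=1, u≡3; β=3, v≡3 (mod 13); (3|13)=+1, (3|13)=+1; sign (−1)^0·+1^3·+1^1 = +1.
(a,b)_19: α=-1, u≡7; β=-7, v≡2 (mod 19); (7|19)=+1, (2|19)=-1; sign (−1)^1·+1^-7·-1^-1 = +1.
(a,b)_17: α=-1, u≡2; β=-2, v≡2 (mod 17); (2|17)=+1, (2|17)=+1; sign (−1)^0·+1^-2·+1^-1 = +1.
(a,b)_2: α=-8, β=-18; u≡5, v≡3 (mod 8); ε(u)ε(v)=0·1, αω(v)=-8·1, βω(u)=-18·1; sum ≡ 0  ⇒  +1.
(a,b)_29: α=4, u≡15; β=10, v≡25 (mod 29); (15|29)=-1, (25|29)=+1; sign (−1)^0·-1^10·+1^4 = +1.
(a,b)_∞: sgn(-1062347)=−, sgn(62491)=+, so +1.
(a,b)_5: α=-2, u≡3; β=0, v≡1 (mod 5); (3|5)=-1, (1|5)=+1; sign (−1)^0·-1^0·+1^-2 = +1.
(a,b)_3: α=2, u≡1; β=10, v≡1 (mod 3); (1|3)=+1, (1|3)=+1; sign (−1)^0·+1^10·+1^2 = +1.
|Ram(-1062347, 62491)| = 2, even; anisotropic at {11, 23}.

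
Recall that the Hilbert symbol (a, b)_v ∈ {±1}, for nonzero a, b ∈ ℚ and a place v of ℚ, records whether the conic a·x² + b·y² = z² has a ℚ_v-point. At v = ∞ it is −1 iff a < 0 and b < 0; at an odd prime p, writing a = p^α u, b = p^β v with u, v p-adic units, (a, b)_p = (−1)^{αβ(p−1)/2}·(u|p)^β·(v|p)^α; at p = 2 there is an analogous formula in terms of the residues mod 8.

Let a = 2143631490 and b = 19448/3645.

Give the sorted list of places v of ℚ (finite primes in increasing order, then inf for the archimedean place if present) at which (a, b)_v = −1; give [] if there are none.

Mod squares: a ≡ 43890, b ≡ 24310. Check v ∈ {∞, 2, 3, 5, 7, 11, 13, 17, 19}.
v=13: a=13^2·(≡6), b=13^1·(≡8) mod 13; (6|13)=-1, (8|13)=-1; (−1)^{2·1·6}·(-1)^1·(-1)^2 = -1.
v=11: a=11^1·(≡8), b=11^1·(≡2) mod 11; (8|11)=-1, (2|11)=-1; (−1)^{1·1·5}·(-1)^1·(-1)^1 = -1.
v=5: a=5^1·(≡3), b=5^-1·(≡2) mod 5; (3|5)=-1, (2|5)=-1; (−1)^{1·-1·2}·(-1)^-1·(-1)^1 = +1.
v=3: a=3^1·(≡2), b=3^-6·(≡1) mod 3; (2|3)=-1, (1|3)=+1; (−1)^{1·-6·1}·(-1)^-6·(+1)^1 = +1.
v=2: v_2(a)=1, v_2(b)=3; units ≡ 1, 3 (mod 8); ε·ε+αω+βω = 0·1+1·1+3·0 ≡ 1  ⇒  (a,b)_2 = -1.
v=7: a=7^1·(≡3), b=7^0·(≡6) mod 7; (3|7)=-1, (6|7)=-1; (−1)^{1·0·3}·(-1)^0·(-1)^1 = -1.
v=19: a=19^1·(≡7), b=19^0·(≡9) mod 19; (7|19)=+1, (9|19)=+1; (−1)^{1·0·9}·(+1)^0·(+1)^1 = +1.
v=∞: 43890 > 0 and 24310 > 0  ⇒  (a,b)_∞ = +1.
v=17: a=17^2·(≡4), b=17^1·(≡8) mod 17; (4|17)=+1, (8|17)=+1; (−1)^{2·1·8}·(+1)^1·(+1)^2 = +1.
Ram(43890, 24310) = {2, 7, 11, 13}; no ℚ_2-point on the conic.

[2, 7, 11, 13]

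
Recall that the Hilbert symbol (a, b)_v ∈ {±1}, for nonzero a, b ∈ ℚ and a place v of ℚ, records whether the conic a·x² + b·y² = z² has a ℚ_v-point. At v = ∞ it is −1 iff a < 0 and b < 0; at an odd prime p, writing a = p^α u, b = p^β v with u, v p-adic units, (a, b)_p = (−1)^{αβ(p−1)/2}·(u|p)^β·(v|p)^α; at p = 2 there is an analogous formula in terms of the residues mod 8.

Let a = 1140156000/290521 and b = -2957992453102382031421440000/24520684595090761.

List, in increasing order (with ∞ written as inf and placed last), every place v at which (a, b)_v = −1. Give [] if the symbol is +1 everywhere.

[19, 23]

(a, b) ≡ (3910, -646) mod (ℚ^×)²; places V = {2, 3, 5, 7, 11, 17, 19, 23, ∞}.
(a,b)_5: α=3, u≡3; β=4, v≡1 (mod 5); (3|5)=-1, (1|5)=+1; sign (−1)^0·-1^4·+1^3 = +1.
(a,b)_2: α=5, β=17; u≡3, v≡5 (mod 8); ε(u)ε(v)=1·0, αω(v)=5·1, βω(u)=17·1; sum ≡ 0  ⇒  +1.
(a,b)_19: α=0, u≡13; β=1, v≡7 (mod 19); (13|19)=-1, (7|19)=+1; sign (−1)^0·-1^1·+1^0 = -1.
(a,b)_3: α=6, u≡1; β=14, v≡2 (mod 3); (1|3)=+1, (2|3)=-1; sign (−1)^0·+1^14·-1^6 = +1.
(a,b)_17: α=1, u≡1; β=5, v≡13 (mod 17); (1|17)=+1, (13|17)=+1; sign (−1)^0·+1^5·+1^1 = +1.
(a,b)_23: α=1, u≡1; β=4, v≡7 (mod 23); (1|23)=+1, (7|23)=-1; sign (−1)^0·+1^4·-1^1 = -1.
(a,b)_7: α=-4, u≡2; β=-12, v≡5 (mod 7); (2|7)=+1, (5|7)=-1; sign (−1)^0·+1^-12·-1^-4 = +1.
(a,b)_11: α=-2, u≡9; β=-6, v≡5 (mod 11); (9|11)=+1, (5|11)=+1; sign (−1)^0·+1^-6·+1^-2 = +1.
(a,b)_∞: sgn(3910)=+, sgn(-646)=−, so +1.
(3910, -646 / ℚ) ramifies at {19, 23}: a division algebra.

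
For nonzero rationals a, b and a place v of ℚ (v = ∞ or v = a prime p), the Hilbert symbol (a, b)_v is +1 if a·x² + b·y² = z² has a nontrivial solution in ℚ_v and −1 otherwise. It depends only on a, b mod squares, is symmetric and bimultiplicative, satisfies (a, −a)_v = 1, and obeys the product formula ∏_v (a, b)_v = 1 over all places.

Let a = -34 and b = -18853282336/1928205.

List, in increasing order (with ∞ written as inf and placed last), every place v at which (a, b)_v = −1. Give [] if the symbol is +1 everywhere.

[17, inf]

Mod squares: a ≡ -34, b ≡ -170. Check v ∈ {∞, 2, 3, 5, 7, 17, 23, 29}.
v=2: v_2(a)=1, v_2(b)=5; units ≡ 7, 3 (mod 8); ε·ε+αω+βω = 1·1+1·1+5·0 ≡ 0  ⇒  (a,b)_2 = +1.
v=17: a=17^1·(≡15), b=17^1·(≡6) mod 17; (15|17)=+1, (6|17)=-1; (−1)^{1·1·8}·(+1)^1·(-1)^1 = -1.
v=5: a=5^0·(≡1), b=5^-1·(≡4) mod 5; (1|5)=+1, (4|5)=+1; (−1)^{0·-1·2}·(+1)^-1·(+1)^0 = +1.
v=29: a=29^0·(≡24), b=29^4·(≡1) mod 29; (24|29)=+1, (1|29)=+1; (−1)^{0·4·14}·(+1)^4·(+1)^0 = +1.
v=∞: -34 < 0 and -170 < 0  ⇒  (a,b)_∞ = -1.
v=3: a=3^0·(≡2), b=3^-6·(≡1) mod 3; (2|3)=-1, (1|3)=+1; (−1)^{0·-6·1}·(-1)^-6·(+1)^0 = +1.
v=7: a=7^0·(≡1), b=7^2·(≡5) mod 7; (1|7)=+1, (5|7)=-1; (−1)^{0·2·3}·(+1)^2·(-1)^0 = +1.
v=23: a=23^0·(≡12), b=23^-2·(≡7) mod 23; (12|23)=+1, (7|23)=-1; (−1)^{0·-2·11}·(+1)^-2·(-1)^0 = +1.
(-34, -170 / ℚ) ramifies at {17, ∞}: a division algebra.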